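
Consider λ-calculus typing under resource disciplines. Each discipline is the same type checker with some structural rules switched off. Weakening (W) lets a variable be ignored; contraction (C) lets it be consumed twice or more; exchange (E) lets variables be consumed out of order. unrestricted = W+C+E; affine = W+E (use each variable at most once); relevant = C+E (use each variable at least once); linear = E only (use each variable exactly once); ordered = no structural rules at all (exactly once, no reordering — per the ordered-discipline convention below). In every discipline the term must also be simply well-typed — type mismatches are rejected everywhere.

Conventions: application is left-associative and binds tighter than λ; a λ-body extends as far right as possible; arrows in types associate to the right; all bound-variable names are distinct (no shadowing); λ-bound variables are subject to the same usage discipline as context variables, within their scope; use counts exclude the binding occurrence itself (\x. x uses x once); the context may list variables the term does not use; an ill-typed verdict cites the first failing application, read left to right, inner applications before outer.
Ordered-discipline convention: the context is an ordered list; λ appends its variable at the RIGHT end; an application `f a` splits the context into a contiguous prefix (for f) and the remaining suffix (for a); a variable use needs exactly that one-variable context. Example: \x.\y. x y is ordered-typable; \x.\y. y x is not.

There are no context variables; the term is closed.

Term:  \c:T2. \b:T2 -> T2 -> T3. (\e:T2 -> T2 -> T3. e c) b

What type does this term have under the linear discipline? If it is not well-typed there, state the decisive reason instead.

term : T2 -> (T2 -> T2 -> T3) -> T2 -> T3
usage: c (bound) ×1; b (bound) ×1; e (bound) ×1
use order (left to right): e, c, b
typing: the term checks, with type T2 -> (T2 -> T2 -> T3) -> T2 -> T3
all disciplines: ordered ✗ | linear ✓ | affine ✓ | relevant ✓ | unrestricted ✓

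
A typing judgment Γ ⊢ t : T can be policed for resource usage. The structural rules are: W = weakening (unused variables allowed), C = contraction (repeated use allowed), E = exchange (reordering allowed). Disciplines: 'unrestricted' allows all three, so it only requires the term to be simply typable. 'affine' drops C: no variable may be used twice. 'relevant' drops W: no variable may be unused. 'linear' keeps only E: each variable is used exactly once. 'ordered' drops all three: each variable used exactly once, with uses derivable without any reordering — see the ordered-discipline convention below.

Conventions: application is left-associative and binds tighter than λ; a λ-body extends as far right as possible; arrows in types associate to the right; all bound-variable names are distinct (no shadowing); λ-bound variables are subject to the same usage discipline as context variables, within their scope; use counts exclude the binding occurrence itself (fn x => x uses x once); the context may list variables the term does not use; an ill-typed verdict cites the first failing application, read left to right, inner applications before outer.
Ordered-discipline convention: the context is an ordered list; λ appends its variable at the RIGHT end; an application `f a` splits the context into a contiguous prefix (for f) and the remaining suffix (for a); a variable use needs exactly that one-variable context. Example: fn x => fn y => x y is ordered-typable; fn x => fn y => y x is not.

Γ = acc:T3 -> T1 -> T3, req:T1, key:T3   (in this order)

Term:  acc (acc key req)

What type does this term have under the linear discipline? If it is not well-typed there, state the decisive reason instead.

not well-typed under linear — repeated use of acc ×2
variable uses: acc: 2×; req: 1×; key: 1×
use order (left to right): acc, acc, key, req
typing: well-typed — term : T1 -> T3
across the five disciplines: ordered ✗ · linear ✗ · affine ✗ · relevant ✓ · unrestricted ✓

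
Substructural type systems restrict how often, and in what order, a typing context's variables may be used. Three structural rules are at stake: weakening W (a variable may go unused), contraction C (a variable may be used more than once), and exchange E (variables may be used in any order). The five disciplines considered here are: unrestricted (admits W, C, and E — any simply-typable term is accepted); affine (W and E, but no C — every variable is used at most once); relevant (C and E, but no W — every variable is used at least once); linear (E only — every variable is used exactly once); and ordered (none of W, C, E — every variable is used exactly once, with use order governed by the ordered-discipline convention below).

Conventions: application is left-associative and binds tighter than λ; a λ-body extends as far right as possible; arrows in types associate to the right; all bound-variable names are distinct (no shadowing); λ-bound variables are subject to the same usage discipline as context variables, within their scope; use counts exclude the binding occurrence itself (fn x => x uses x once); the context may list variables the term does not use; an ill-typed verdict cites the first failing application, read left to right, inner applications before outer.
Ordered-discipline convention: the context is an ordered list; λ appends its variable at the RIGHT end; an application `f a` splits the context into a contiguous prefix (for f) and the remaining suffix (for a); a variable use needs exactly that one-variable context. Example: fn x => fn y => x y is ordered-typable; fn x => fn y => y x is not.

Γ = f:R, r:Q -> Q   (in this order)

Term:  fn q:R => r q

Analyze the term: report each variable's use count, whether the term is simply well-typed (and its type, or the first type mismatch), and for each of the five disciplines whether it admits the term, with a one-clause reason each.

variable uses: f: 0×, r: 1×, q (bound): 1×
use order (left to right): r, q
typing: ill-typed: a function awaiting Q gets R
ordered ✗ (not simply typable)
linear ✗ (fails simple typing)
affine ✗ (a type mismatch blocks all five)
relevant ✗ (the type mismatch rejects it)
unrestricted ✗ (not simply typable)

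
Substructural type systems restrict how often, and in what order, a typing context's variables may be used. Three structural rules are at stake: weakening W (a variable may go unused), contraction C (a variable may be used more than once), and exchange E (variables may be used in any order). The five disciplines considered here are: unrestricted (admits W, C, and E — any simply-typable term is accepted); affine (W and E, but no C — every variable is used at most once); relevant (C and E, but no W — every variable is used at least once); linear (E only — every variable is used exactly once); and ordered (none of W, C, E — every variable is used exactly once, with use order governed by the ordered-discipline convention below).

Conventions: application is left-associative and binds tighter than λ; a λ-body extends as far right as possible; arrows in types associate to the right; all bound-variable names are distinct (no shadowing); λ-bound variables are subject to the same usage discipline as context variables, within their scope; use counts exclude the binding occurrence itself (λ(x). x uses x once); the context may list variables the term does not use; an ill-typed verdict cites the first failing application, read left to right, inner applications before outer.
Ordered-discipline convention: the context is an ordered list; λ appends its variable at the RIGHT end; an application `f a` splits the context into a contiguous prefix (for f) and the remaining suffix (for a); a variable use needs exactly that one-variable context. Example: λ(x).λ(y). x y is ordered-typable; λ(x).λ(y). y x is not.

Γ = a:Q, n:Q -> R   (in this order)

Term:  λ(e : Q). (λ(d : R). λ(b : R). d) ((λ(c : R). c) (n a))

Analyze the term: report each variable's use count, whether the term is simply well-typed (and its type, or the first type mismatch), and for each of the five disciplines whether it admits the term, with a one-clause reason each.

variable uses: a: 1×; n: 1×; e [bound]: 0×; d [bound]: 1×; b [bound]: 0×; c [bound]: 1×
order of uses: d, c, n, a
typing: ✓ — Q -> R -> R
ordered ✗ (e, b never used (weakening))
linear ✗ (e, b never used (weakening))
affine ✓ (a, n, e, d, b, c: no repeats, contraction unneeded)
relevant ✗ (e, b never used (weakening))
unrestricted ✓ (typability at Q -> R -> R is all that's needed)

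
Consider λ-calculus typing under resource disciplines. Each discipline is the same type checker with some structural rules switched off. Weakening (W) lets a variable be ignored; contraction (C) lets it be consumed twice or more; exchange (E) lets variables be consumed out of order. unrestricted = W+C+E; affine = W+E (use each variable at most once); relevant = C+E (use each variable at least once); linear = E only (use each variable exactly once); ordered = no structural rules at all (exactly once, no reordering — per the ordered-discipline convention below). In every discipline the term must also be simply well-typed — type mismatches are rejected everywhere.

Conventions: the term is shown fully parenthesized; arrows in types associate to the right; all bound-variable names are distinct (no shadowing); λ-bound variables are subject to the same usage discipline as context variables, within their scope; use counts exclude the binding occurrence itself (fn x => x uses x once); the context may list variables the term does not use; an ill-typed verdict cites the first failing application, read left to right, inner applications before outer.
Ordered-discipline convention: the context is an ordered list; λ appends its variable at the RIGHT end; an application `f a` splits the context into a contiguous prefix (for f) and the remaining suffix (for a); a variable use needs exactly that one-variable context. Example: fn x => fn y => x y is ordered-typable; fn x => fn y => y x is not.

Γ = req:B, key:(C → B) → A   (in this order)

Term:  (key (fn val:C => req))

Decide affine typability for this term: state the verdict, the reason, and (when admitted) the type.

yes — no duplicate uses among req, key, val; term : A
usage: req=1, key=1, val (bound)=0
use order (left to right): key, req
typing: well-typed at A
summary: ordered ✗, linear ✗, affine ✓, relevant ✗, unrestricted ✓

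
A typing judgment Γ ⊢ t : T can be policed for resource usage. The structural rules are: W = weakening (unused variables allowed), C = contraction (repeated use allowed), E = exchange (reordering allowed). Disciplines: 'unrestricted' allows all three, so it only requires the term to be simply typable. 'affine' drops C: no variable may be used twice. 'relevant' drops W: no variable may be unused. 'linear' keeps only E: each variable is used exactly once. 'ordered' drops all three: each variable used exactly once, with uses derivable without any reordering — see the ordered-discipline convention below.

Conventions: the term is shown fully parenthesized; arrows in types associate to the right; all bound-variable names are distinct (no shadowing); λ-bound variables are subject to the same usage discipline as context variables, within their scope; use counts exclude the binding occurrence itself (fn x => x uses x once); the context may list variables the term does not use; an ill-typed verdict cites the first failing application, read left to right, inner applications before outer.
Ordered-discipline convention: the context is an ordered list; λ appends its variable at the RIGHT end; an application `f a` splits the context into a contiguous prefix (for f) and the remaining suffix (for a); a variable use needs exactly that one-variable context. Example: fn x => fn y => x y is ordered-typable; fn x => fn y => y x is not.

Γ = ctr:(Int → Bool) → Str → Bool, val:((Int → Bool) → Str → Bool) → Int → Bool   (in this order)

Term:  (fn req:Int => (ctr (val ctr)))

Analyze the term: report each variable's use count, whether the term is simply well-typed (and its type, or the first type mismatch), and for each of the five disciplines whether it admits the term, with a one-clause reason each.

variable uses: ctr ×2, val ×1, req (λ-bound) ×0
order of uses: ctr, val, ctr
typing: ✓ — Int → Str → Bool
ordered: ✗ — repeated use of ctr ×2; needs weakening: req unused
linear: ✗ — repeated use of ctr ×2; needs weakening: req unused
affine: ✗ — repeated use of ctr ×2
relevant: ✗ — needs weakening: req unused
unrestricted: ✓ — simply typable at Int → Str → Bool; W, C, E all held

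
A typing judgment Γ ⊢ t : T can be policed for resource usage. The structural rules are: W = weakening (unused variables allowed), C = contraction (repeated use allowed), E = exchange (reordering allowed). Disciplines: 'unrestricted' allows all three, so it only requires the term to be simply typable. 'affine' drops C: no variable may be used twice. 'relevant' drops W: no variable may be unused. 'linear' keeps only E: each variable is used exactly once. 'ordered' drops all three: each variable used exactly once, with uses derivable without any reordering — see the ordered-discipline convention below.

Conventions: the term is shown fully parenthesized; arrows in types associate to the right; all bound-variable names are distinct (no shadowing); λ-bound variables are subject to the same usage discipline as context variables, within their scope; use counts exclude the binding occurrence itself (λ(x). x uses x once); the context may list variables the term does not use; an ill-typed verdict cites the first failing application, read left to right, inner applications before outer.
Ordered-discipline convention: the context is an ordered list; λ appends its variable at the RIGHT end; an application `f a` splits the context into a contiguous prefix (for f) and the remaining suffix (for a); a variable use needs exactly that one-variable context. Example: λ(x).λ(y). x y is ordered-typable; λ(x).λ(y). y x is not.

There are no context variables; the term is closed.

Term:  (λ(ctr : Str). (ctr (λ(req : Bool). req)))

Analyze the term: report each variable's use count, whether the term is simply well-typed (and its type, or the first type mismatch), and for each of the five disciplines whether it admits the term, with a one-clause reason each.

use counts: ctr [bound]: 1×, req [bound]: 1×
use order (left to right): ctr, req
typing: ill-typed: non-function type Str applied to an argument
ordered ✗ (a type mismatch blocks all five)
linear ✗ (the type mismatch rejects it)
affine ✗ (not simply typable)
relevant ✗ (fails simple typing)
unrestricted ✗ (a type mismatch blocks all five)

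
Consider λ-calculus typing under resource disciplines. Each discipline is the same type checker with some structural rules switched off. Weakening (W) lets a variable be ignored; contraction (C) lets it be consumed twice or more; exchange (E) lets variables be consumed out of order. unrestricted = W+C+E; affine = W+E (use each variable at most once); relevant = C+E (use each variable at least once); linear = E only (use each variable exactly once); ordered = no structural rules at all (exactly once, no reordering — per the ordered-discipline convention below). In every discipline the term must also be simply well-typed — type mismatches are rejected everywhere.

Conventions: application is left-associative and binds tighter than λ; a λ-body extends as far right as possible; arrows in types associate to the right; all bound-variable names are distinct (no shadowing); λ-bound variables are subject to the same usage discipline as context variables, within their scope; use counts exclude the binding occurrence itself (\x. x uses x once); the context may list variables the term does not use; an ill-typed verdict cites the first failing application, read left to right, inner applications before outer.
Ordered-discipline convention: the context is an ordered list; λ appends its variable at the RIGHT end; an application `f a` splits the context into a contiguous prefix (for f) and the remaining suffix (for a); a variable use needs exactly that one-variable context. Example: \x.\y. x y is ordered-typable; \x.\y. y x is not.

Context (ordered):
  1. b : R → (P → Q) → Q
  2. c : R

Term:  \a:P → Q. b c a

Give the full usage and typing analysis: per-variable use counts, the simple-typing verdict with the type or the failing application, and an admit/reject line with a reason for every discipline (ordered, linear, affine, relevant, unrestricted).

counts: b: 1, c: 1, a (λ-bound): 1
order of uses: b, c, a
typing: well-typed — term : (P → Q) → Q
ordered: ✓, one use each (b, c, a); ordered split holds
linear: ✓, exactly-once usage across b, c, a
affine: ✓, no duplicate uses among b, c, a
relevant: ✓, every one of b, c, a appears
unrestricted: ✓, well-typed at (P → Q) → Q; no restrictions here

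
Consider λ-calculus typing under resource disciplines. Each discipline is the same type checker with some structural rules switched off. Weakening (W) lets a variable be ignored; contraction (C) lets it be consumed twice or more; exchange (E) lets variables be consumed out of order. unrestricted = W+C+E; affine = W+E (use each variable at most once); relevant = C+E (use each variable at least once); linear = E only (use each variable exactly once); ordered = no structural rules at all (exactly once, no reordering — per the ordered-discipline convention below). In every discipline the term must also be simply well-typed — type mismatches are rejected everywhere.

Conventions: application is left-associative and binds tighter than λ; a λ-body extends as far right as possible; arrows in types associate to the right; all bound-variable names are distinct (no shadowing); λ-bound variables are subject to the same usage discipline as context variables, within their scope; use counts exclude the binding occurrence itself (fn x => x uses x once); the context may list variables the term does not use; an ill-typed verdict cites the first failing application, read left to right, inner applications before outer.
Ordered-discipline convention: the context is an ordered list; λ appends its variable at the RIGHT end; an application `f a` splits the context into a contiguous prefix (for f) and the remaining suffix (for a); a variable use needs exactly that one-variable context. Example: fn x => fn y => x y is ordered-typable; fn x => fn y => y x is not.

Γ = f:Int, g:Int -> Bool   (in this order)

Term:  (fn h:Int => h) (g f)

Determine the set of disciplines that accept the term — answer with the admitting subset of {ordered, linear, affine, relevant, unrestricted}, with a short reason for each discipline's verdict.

admitted by: none
counts: f: 1×; g: 1×; h [bound]: 1×
use order (left to right): h, g, f
typing: ill-typed: argument of type Bool where Int is required
ordered: ✗, the type mismatch rejects it
linear: ✗, not simply typable
affine: ✗, fails simple typing
relevant: ✗, a type mismatch blocks all five
unrestricted: ✗, the type mismatch rejects it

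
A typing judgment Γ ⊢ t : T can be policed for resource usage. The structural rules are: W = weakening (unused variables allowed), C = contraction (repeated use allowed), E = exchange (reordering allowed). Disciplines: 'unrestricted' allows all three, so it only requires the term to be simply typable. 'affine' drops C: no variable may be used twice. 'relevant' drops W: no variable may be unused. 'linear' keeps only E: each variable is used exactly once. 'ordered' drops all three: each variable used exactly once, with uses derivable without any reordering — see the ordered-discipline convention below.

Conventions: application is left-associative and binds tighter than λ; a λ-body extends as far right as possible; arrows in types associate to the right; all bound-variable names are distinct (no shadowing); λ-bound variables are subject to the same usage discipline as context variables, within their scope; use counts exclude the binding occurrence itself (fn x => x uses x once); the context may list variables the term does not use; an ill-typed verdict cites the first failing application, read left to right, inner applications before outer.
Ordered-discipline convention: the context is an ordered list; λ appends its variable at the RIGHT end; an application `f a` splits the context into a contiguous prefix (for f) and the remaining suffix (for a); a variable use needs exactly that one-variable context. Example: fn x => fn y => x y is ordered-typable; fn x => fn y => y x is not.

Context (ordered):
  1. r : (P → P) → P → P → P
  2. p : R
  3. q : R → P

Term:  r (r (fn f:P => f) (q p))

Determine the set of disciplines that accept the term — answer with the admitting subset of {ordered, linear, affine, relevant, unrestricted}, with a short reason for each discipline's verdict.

admitted in: relevant, unrestricted
use counts: r: 2, p: 1, q: 1, f (bound): 1
left-to-right use order: r, r, f, q, p
typing: ✓ — P → P → P
ordered: ✗, uses contraction: r ×2
linear: ✗, uses contraction: r ×2
affine: ✗, uses contraction: r ×2
relevant: ✓, r, p, q, f: all used, weakening unneeded
unrestricted: ✓, well-typed at P → P → P; no restrictions here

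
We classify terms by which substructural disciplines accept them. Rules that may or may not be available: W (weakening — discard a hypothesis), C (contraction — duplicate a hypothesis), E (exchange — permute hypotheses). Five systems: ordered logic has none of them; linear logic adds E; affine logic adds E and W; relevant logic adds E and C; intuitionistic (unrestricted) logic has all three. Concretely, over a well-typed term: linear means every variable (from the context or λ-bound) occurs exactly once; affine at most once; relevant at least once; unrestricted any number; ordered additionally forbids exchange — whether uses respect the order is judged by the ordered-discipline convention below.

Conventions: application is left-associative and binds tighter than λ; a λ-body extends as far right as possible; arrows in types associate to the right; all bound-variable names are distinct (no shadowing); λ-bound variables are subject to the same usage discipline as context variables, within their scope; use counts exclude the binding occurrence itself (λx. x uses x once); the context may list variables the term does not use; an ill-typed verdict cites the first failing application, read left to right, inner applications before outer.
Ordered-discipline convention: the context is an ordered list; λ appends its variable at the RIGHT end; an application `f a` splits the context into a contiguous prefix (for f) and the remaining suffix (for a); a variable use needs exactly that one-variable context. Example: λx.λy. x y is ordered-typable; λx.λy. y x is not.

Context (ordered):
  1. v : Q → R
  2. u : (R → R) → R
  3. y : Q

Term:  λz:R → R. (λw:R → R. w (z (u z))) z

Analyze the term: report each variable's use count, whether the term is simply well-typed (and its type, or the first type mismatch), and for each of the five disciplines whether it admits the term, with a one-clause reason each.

use counts: v=0; u=1; y=0; z [bound]=3; w [bound]=1
left-to-right use order: w, z, u, z, z
typing: well-typed at (R → R) → R
ordered: ✗ — uses contraction: z ×3; v, y never used (weakening)
linear: ✗ — uses contraction: z ×3; v, y never used (weakening)
affine: ✗ — uses contraction: z ×3
relevant: ✗ — v, y never used (weakening)
unrestricted: ✓ — simply typable at (R → R) → R; W, C, E all held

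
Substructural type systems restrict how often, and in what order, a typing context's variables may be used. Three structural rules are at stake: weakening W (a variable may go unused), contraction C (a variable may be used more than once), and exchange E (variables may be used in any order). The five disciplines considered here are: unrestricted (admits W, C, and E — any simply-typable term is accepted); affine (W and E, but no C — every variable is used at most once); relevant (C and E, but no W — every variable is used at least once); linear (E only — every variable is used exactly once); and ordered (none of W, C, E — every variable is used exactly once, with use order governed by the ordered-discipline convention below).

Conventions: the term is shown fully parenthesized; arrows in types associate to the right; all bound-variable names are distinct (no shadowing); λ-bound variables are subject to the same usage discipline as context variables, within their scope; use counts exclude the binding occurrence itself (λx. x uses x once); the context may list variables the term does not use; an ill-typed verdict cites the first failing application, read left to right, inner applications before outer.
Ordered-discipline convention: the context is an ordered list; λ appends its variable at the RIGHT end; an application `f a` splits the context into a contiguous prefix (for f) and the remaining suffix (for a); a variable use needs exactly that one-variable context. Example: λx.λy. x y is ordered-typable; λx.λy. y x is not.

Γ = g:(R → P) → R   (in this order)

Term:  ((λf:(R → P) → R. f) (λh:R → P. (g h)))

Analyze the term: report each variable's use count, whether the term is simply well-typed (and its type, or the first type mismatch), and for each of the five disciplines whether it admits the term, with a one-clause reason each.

counts: g: 1, f (λ-bound): 1, h (λ-bound): 1
order of uses: f, g, h
typing: ✓ — (R → P) → R
ordered: ✓, g, f, h once each; derivable with no W/C/E
linear: ✓, exactly-once usage across g, f, h
affine: ✓, none of g, f, h used more than once
relevant: ✓, at least one use each (g, f, h)
unrestricted: ✓, simply typable at (R → P) → R; W, C, E all held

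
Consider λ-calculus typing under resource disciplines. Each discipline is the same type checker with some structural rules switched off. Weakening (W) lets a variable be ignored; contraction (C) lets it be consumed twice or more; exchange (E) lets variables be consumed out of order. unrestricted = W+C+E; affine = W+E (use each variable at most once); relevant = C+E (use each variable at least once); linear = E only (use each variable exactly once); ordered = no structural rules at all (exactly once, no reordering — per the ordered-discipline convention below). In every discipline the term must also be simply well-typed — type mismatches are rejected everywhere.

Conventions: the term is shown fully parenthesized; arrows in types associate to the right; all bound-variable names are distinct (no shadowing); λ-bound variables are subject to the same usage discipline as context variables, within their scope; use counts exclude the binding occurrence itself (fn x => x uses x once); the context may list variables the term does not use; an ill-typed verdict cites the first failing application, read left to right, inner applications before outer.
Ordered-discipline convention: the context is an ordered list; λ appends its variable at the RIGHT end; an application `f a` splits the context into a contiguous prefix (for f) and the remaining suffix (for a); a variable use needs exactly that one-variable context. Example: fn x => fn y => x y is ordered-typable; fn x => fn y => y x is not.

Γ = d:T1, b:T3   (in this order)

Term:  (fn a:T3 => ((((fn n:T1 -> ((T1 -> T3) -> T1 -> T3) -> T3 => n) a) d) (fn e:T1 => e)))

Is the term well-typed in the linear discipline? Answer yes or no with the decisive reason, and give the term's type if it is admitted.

no — not simply typable
counts: d ×1, b ×0, a [bound] ×1, n [bound] ×1, e [bound] ×1
order of uses: n, a, d, e
typing: ill-typed: an application expects T1 -> ((T1 -> T3) -> T1 -> T3) -> T3 but receives T3
summary: ordered ✗ | linear ✗ | affine ✗ | relevant ✗ | unrestricted ✗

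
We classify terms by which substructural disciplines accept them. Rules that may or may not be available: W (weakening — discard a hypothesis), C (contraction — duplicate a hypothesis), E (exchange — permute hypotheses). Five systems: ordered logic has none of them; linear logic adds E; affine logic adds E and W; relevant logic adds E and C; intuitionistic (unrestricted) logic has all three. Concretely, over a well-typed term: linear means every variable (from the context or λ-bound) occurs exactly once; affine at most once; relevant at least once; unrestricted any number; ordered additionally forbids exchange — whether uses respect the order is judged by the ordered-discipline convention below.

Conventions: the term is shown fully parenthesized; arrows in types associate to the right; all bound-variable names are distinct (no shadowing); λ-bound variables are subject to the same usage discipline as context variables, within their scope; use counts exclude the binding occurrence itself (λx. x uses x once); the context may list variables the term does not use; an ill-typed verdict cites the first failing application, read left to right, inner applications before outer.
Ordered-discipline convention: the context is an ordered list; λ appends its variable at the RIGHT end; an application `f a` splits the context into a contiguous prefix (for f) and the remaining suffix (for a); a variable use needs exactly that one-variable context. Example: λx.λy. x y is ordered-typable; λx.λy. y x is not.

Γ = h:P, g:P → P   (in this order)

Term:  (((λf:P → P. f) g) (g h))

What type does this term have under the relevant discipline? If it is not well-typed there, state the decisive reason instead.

term : P
variable uses: h=1; g=2; f (bound)=1
use order (left to right): f, g, g, h
typing: ✓ — P
across the five disciplines: ordered ✗ · linear ✗ · affine ✗ · relevant ✓ · unrestricted ✓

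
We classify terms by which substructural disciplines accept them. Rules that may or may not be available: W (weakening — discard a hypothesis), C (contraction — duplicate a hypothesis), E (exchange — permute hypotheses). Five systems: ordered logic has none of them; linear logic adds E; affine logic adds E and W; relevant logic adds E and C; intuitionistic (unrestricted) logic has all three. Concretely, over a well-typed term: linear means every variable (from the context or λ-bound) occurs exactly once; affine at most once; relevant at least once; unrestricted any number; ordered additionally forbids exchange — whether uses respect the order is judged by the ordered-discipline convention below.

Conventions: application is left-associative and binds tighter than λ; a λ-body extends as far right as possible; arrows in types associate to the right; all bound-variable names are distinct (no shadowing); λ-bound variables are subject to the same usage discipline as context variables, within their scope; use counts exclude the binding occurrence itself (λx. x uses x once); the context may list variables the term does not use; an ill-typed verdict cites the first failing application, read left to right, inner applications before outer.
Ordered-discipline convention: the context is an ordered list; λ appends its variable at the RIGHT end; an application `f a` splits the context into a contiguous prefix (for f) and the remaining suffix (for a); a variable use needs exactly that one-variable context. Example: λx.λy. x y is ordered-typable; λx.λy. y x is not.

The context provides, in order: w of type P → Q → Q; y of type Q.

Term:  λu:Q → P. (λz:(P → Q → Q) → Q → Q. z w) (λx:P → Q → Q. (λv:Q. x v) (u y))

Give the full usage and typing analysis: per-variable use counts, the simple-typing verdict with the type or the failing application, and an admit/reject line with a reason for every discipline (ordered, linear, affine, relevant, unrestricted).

counts: w: 1, y: 1, u [bound]: 1, z [bound]: 1, x [bound]: 1, v [bound]: 1
order of uses: z, w, x, v, u, y
typing: ill-typed: an application expects P but receives Q
ordered: ✗ — the type mismatch rejects it
linear: ✗ — not simply typable
affine: ✗ — fails simple typing
relevant: ✗ — a type mismatch blocks all five
unrestricted: ✗ — the type mismatch rejects it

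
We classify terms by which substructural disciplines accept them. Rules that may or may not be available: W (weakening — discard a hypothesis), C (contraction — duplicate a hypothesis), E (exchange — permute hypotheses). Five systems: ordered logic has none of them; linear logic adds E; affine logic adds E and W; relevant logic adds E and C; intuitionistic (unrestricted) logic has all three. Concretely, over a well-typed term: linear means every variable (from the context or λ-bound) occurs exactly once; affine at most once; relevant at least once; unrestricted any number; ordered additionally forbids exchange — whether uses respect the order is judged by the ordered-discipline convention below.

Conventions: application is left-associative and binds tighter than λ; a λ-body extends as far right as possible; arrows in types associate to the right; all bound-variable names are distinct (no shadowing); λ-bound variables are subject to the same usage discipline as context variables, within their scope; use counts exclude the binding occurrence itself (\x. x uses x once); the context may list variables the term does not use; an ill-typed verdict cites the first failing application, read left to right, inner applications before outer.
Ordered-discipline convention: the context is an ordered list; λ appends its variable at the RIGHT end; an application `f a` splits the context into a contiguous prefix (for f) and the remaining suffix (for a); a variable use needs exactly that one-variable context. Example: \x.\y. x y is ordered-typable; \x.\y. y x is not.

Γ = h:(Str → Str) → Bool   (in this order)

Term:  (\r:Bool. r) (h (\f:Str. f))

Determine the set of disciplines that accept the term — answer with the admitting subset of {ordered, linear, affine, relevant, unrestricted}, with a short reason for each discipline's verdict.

admitting disciplines: ordered, linear, affine, relevant, unrestricted
variable uses: h: 1×, r [bound]: 1×, f [bound]: 1×
use order (left to right): r, h, f
typing: ✓ — Bool
ordered ✓ (single-use (h, r, f), ordered derivation ok)
linear ✓ (single use per variable (h, r, f))
affine ✓ (no duplicate uses among h, r, f)
relevant ✓ (none of h, r, f goes unused)
unrestricted ✓ (well-typed at Bool; no restrictions here)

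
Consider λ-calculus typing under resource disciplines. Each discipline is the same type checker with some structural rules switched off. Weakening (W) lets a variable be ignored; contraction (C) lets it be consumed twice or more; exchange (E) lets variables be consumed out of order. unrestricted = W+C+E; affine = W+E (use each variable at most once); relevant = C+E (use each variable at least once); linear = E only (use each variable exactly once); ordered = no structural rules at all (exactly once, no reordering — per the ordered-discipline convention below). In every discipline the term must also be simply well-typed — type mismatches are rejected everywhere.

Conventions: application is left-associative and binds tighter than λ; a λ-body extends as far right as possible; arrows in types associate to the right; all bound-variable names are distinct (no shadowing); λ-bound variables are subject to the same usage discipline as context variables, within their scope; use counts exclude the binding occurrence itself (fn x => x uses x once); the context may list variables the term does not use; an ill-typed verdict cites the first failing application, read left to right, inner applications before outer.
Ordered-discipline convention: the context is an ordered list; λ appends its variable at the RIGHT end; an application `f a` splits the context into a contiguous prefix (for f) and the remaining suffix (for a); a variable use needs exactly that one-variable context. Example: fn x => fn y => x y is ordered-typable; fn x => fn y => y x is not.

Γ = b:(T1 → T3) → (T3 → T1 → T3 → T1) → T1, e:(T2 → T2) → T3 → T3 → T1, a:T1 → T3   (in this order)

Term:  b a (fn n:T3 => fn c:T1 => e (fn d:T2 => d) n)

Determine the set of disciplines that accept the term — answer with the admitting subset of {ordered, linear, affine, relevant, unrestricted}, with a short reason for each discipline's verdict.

admitted in: affine, unrestricted
use counts: b ×1, e ×1, a ×1, n (λ-bound) ×1, c (λ-bound) ×0, d (λ-bound) ×1
uses in reading order: b, a, e, d, n
typing: the term checks, with type T1
ordered: ✗, needs weakening: c unused
linear: ✗, needs weakening: c unused
affine: ✓, none of b, e, a, n, c, d used more than once
relevant: ✗, needs weakening: c unused
unrestricted: ✓, typability at T1 is all that's needed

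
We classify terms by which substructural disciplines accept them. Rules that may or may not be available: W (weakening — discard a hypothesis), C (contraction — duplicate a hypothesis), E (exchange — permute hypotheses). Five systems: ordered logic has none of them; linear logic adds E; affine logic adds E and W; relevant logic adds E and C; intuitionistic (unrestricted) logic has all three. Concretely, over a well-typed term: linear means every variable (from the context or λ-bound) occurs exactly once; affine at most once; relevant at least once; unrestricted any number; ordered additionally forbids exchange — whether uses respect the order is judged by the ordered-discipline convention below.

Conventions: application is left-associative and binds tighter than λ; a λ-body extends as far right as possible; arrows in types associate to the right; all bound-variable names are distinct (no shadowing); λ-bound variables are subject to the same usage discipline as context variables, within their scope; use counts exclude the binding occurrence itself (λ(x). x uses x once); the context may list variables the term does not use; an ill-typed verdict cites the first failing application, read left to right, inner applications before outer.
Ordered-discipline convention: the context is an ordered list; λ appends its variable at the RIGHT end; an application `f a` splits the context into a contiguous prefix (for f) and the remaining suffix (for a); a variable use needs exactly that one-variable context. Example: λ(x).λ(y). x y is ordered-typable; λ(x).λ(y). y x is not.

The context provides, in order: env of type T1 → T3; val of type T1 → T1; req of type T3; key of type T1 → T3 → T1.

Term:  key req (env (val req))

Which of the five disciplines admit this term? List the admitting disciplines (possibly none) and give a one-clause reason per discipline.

accepted by: none
variable uses: env ×1; val ×1; req ×2; key ×1
order of uses: key, req, env, val, req
typing: ill-typed: an application expects T1 but receives T3
ordered: ✗ — the type mismatch rejects it
linear: ✗ — not simply typable
affine: ✗ — fails simple typing
relevant: ✗ — a type mismatch blocks all five
unrestricted: ✗ — the type mismatch rejects it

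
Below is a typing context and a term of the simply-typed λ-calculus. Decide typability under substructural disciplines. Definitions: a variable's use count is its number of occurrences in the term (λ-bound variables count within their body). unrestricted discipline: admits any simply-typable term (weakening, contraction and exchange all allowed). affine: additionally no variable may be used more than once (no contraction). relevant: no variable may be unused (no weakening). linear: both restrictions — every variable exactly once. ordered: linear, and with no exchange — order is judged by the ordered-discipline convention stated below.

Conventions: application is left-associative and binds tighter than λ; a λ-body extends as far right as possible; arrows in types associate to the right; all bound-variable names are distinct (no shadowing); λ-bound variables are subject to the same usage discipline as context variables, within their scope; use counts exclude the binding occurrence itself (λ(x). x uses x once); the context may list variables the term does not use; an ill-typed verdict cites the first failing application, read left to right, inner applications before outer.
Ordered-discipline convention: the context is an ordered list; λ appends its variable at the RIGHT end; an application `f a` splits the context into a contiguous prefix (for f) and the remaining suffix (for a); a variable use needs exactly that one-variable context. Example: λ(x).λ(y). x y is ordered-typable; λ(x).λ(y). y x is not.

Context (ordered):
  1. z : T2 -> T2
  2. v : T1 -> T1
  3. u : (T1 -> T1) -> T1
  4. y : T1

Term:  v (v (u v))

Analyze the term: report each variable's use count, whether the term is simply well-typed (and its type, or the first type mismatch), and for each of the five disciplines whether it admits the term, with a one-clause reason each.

counts: z=0, v=3, u=1, y=0
order of uses: v, v, u, v
typing: ✓ — T1
ordered ✗ (v ×3 used more than once (contraction); unused: z, y — weakening required)
linear ✗ (v ×3 used more than once (contraction); unused: z, y — weakening required)
affine ✗ (v ×3 used more than once (contraction))
relevant ✗ (unused: z, y — weakening required)
unrestricted ✓ (type-checks (T1) and nothing is barred)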